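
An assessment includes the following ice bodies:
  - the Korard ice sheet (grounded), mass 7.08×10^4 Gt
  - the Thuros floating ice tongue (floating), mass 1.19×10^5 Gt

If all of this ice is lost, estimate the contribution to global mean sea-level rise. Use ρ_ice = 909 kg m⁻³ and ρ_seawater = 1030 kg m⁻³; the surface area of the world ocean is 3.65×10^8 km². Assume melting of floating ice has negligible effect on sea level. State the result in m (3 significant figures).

Korard: 7.08×10^4 Gt = 7.080×10^16 kg; dividing by ρ_w = 1030 kg m⁻³ gives 6.874×10^13 m³ of water.
The Thuros floating ice tongue is floating and already displaces its own weight of water, so its melt adds essentially nothing to sea level.
Total added water ≈ 6.874×10^13 m³ over 3.65×10^14 m² → Δh = 0.188 m.

≈ 0.188 m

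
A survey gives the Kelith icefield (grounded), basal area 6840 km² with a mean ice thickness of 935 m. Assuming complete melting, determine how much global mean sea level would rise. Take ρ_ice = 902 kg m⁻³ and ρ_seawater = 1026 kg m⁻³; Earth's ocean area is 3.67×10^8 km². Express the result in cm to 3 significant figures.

≈ 1.53 cm

Kelith: ice volume = 6840 km² × 935 m = 6395 km³; 6395 × (902/1026) = 5622 km³ of water.
Spread over 3.67×10^14 m² of ocean, Δh = 5.622×10^12 / 3.67×10^14 = 0.0153 m = 1.53 cm.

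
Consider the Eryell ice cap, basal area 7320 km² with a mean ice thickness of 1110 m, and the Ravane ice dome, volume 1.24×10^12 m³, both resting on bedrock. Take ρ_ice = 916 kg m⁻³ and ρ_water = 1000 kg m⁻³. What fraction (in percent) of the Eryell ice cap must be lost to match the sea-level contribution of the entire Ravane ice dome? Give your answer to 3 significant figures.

Equal sea-level rise means equal mass of meltwater, i.e. equal mass of ice lost.
Ice mass of Ravane: 1.136×10^15 kg; ice mass of Eryell: 7.443×10^15 kg.
Fraction required = 1.136×10^15 / 7.443×10^15 = 0.153 → 15.3 %.

≈ 15.3 %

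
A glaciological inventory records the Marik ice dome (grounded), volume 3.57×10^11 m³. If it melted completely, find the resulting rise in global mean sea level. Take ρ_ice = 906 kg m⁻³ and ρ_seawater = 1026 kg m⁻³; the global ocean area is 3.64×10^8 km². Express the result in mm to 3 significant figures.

Marik: 3.57×10^11 m³ × (906/1026) = 3.152×10^11 m³ of water.
Spread over 3.64×10^14 m² of ocean, Δh = 3.152×10^11 / 3.64×10^14 = 8.66×10^-4 m = 0.866 mm.

≈ 0.866 mm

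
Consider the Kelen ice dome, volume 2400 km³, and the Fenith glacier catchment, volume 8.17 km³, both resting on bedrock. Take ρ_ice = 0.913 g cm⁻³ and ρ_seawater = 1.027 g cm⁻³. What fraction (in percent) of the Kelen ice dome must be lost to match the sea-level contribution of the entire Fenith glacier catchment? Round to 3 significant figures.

≈ 0.340 %

Equal sea-level rise means equal mass of meltwater, i.e. equal mass of ice lost.
Ice mass of Fenith: 7.459×10^12 kg; ice mass of Kelen: 2.191×10^15 kg.
Fraction required = 7.459×10^12 / 2.191×10^15 = 3.40×10^-3 → 0.340 %.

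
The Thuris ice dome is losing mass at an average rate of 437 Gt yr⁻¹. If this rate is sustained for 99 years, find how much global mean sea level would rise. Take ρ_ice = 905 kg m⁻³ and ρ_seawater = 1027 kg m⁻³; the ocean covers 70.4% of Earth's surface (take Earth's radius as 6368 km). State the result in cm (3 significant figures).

≈ 11.7 cm

Total mass lost = 437 Gt/yr × 99 yr = 4.326×10^4 Gt = 4.326×10^16 kg.
ρ_w = 1027 kg m⁻³, so water volume = 4.326×10^16 / 1027 = 4.213×10^13 m³.
Δh = 4.213×10^13 / 3.59×10^14 = 0.117 m = 11.7 cm.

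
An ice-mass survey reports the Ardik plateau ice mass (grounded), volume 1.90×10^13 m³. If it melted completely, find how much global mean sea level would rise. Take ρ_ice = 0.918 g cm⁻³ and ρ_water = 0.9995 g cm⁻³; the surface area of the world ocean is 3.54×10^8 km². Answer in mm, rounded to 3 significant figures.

Ardik: 1.90×10^13 m³ × (918/999.5) = 1.745×10^13 m³ of water.
Spread over 3.54×10^14 m² of ocean, Δh = 1.745×10^13 / 3.54×10^14 = 0.0493 m = 49.3 mm.

≈ 49.3 mm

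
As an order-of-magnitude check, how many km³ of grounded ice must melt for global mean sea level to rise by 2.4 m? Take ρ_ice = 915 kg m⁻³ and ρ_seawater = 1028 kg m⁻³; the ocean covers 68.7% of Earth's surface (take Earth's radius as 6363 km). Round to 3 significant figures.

Required water volume = Δh × A = 2.4 m × 3.50×10^14 m² = 8.389×10^14 m³ = 8.389×10^5 km³.
Ice volume = water volume × ρ_w/ρ_ice = 8.389×10^5 × 1028/915 = 9.42×10^5 km³.

≈ 9.42×10^5 km³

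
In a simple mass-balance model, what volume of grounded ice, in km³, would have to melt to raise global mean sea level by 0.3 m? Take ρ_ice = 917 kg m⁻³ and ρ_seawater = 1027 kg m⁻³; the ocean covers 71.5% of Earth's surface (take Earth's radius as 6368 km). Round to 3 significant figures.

Required water volume = Δh × A = 0.3 m × 3.64×10^14 m² = 1.093×10^14 m³ = 1.093×10^5 km³.
Ice volume = water volume × ρ_w/ρ_ice = 1.093×10^5 × 1027/917 = 1.22×10^5 km³.

≈ 1.22×10^5 km³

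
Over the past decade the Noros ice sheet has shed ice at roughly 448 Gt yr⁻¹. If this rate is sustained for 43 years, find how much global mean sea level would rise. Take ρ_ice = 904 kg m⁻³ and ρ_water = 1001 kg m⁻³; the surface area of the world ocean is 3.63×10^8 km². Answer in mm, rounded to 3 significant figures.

Total mass lost = 448 Gt/yr × 43 yr = 1.926×10^4 Gt = 1.926×10^16 kg.
ρ_w = 1001 kg m⁻³, so water volume = 1.926×10^16 / 1001 = 1.924×10^13 m³.
Δh = 1.924×10^13 / 3.63×10^14 = 0.0530 m = 53.0 mm.

≈ 53.0 mm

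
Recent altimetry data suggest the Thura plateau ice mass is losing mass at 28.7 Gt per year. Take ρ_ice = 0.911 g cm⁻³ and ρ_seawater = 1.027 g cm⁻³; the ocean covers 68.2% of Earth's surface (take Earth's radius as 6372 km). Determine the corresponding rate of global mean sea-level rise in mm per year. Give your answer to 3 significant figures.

≈ 0.0803 mm/yr

ρ_w = 1.027 g cm⁻³ = 1027 kg m⁻³. Annual water volume added = 28.7 Gt / ρ_w = 2.870×10^13 kg / 1027 kg m⁻³ = 2.795×10^10 m³.
Δh per year = 2.795×10^10 / 3.48×10^14 = 8.03×10^-5 m = 0.0803 mm.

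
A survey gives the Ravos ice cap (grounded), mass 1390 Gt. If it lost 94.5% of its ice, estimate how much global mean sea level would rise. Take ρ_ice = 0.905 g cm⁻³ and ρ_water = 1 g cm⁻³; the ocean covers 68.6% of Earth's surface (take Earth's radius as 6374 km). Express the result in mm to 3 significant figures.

≈ 3.75 mm

Ravos: 0.945 × 1390 Gt = 1.314×10^15 kg; dividing by ρ_w = 1 g cm⁻³ = 1000 kg m⁻³ gives 1.314×10^12 m³ of water.
Spread over 3.50×10^14 m² of ocean, Δh = 1.314×10^12 / 3.50×10^14 = 3.75×10^-3 m = 3.75 mm.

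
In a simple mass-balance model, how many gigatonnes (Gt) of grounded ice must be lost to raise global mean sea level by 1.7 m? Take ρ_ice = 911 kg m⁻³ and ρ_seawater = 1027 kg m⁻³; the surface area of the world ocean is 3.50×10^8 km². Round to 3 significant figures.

≈ 6.11×10^5 Gt

Required water volume = Δh × A = 1.7 m × 3.50×10^14 m² = 5.950×10^14 m³.
ρ_w = 1027 kg m⁻³, so the mass of water = 5.950×10^14 m³ × 1027 kg m⁻³ = 6.111×10^17 kg = 6.11×10^5 Gt (and the same mass of ice, by conservation).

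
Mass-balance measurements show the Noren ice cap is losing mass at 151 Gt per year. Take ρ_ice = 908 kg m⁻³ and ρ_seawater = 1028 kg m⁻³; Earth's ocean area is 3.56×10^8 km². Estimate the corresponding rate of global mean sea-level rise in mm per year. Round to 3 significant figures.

ρ_w = 1028 kg m⁻³. Annual water volume added = 151 Gt / ρ_w = 1.510×10^14 kg / 1028 kg m⁻³ = 1.469×10^11 m³.
Δh per year = 1.469×10^11 / 3.56×10^14 = 4.13×10^-4 m = 0.413 mm.

≈ 0.413 mm/yr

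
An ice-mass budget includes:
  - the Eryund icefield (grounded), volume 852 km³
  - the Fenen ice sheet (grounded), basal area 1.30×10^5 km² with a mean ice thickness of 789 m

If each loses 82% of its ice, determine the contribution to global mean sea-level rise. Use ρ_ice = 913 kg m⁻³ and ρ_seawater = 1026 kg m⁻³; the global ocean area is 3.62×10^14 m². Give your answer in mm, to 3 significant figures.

Eryund: 0.82 × 852 km³ × (913/1026) = 621.7 km³ of water.
Fenen: ice volume = 1.30×10^5 km² × 789 m = 1.026×10^5 km³; 0.82 × 1.026×10^5 × (913/1026) = 7.484×10^4 km³ of water.
Total added water ≈ 7.547×10^13 m³ over 3.62×10^14 m² → Δh = 0.208 m = 208 mm.

≈ 208 mm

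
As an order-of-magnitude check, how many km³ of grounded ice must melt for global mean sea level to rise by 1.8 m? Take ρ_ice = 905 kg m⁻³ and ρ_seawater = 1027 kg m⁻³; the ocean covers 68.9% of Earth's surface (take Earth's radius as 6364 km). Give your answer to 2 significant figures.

Required water volume = Δh × A = 1.8 m × 3.51×10^14 m² = 6.312×10^14 m³ = 6.312×10^5 km³.
Ice volume = water volume × ρ_w/ρ_ice = 6.312×10^5 × 1027/905 = 7.2×10^5 km³.

≈ 7.2×10^5 km³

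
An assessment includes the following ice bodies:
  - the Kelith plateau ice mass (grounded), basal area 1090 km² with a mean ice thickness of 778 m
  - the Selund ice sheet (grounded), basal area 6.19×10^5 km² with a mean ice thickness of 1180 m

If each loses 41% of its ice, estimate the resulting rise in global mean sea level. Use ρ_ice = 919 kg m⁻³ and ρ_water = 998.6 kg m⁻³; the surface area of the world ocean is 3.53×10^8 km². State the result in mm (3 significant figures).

≈ 782 mm

Kelith: ice volume = 1090 km² × 778 m = 848.0 km³; 0.41 × 848.0 × (919/998.6) = 320.0 km³ of water.
Selund: ice volume = 6.19×10^5 km² × 1180 m = 7.304×10^5 km³; 0.41 × 7.304×10^5 × (919/998.6) = 2.756×10^5 km³ of water.
Total added water ≈ 2.759×10^14 m³ over 3.53×10^14 m² → Δh = 0.782 m = 782 mm.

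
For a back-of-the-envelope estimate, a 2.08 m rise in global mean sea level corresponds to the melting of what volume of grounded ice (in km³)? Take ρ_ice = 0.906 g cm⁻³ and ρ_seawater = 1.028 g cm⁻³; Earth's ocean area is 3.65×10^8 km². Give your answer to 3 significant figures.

Required water volume = Δh × A = 2.08 m × 3.65×10^14 m² = 7.592×10^14 m³ = 7.592×10^5 km³.
Ice volume = water volume × ρ_w/ρ_ice = 7.592×10^5 × 1028/906 = 8.61×10^5 km³.

≈ 8.61×10^5 km³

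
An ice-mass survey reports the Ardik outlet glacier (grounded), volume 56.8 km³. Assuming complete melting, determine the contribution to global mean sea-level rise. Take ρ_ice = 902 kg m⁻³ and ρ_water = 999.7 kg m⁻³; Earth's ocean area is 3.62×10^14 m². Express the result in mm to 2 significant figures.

≈ 0.14 mm

Ardik: 56.8 km³ × (902/999.7) = 51.25 km³ of water.
Spread over 3.62×10^14 m² of ocean, Δh = 5.125×10^10 / 3.62×10^14 = 1.42×10^-4 m = 0.14 mm.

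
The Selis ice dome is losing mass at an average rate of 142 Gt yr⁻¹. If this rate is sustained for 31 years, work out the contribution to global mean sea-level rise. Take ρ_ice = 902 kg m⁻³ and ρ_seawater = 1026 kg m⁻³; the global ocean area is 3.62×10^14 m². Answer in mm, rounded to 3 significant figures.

≈ 11.9 mm

Total mass lost = 142 Gt/yr × 31 yr = 4402 Gt = 4.402×10^15 kg.
ρ_w = 1026 kg m⁻³, so water volume = 4.402×10^15 / 1026 = 4.290×10^12 m³.
Δh = 4.290×10^12 / 3.62×10^14 = 0.0119 m = 11.9 mm.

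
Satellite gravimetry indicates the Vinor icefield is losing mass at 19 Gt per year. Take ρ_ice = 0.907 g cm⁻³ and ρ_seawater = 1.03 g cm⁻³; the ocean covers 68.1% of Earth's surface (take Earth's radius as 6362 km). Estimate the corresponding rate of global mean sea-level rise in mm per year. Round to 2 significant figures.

≈ 0.053 mm/yr

ρ_w = 1.03 g cm⁻³ = 1030 kg m⁻³. Annual water volume added = 19 Gt / ρ_w = 1.900×10^13 kg / 1030 kg m⁻³ = 1.845×10^10 m³.
Δh per year = 1.845×10^10 / 3.46×10^14 = 5.33×10^-5 m = 0.053 mm.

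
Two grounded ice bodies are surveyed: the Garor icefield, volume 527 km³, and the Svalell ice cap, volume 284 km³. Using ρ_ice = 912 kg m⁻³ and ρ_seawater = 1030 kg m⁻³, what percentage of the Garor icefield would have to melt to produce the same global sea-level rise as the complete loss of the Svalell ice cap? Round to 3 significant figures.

Equal sea-level rise means equal mass of meltwater, i.e. equal mass of ice lost.
Ice mass of Svalell: 2.590×10^14 kg; ice mass of Garor: 4.806×10^14 kg.
Fraction required = 2.590×10^14 / 4.806×10^14 = 0.539 → 53.9 %.

≈ 53.9 %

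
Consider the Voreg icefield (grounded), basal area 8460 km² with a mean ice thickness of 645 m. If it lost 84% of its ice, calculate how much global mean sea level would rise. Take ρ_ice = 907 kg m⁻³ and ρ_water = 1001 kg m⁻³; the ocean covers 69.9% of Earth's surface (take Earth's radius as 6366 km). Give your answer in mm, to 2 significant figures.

≈ 12 mm

Voreg: ice volume = 8460 km² × 645 m = 5457 km³; 0.84 × 5457 × (907/1001) = 4153 km³ of water.
Spread over 3.56×10^14 m² of ocean, Δh = 4.153×10^12 / 3.56×10^14 = 0.0117 m = 12 mm.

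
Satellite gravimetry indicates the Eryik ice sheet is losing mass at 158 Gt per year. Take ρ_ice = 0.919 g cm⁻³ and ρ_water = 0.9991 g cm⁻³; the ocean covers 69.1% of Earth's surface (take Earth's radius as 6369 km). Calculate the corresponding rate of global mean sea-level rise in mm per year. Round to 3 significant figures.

ρ_w = 0.9991 g cm⁻³ = 999.1 kg m⁻³. Annual water volume added = 158 Gt / ρ_w = 1.580×10^14 kg / 999.1 kg m⁻³ = 1.581×10^11 m³.
Δh per year = 1.581×10^11 / 3.52×10^14 = 4.49×10^-4 m = 0.449 mm.

≈ 0.449 mm/yr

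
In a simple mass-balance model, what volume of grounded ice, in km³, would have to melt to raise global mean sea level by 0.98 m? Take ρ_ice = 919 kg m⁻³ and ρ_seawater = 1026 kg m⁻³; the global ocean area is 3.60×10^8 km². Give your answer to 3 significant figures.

≈ 3.94×10^5 km³

Required water volume = Δh × A = 0.98 m × 3.60×10^14 m² = 3.528×10^14 m³ = 3.528×10^5 km³.
Ice volume = water volume × ρ_w/ρ_ice = 3.528×10^5 × 1026/919 = 3.94×10^5 km³.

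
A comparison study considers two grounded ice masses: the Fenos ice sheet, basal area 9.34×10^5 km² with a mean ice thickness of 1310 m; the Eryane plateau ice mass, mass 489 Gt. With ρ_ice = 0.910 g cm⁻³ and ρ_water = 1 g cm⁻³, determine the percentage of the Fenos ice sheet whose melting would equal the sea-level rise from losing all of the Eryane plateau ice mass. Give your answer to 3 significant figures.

≈ 0.0439 %

Equal sea-level rise means equal mass of meltwater, i.e. equal mass of ice lost.
Ice mass of Eryane: 4.890×10^14 kg; ice mass of Fenos: 1.113×10^18 kg.
Fraction required = 4.890×10^14 / 1.113×10^18 = 4.39×10^-4 → 0.0439 %.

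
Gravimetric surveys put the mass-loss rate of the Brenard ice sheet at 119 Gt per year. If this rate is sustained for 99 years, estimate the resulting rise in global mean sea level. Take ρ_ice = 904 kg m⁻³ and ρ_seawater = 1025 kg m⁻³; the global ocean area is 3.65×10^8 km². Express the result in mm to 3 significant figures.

≈ 31.5 mm

Total mass lost = 119 Gt/yr × 99 yr = 1.178×10^4 Gt = 1.178×10^16 kg.
ρ_w = 1025 kg m⁻³, so water volume = 1.178×10^16 / 1025 = 1.149×10^13 m³.
Δh = 1.149×10^13 / 3.65×10^14 = 0.0315 m = 31.5 mm.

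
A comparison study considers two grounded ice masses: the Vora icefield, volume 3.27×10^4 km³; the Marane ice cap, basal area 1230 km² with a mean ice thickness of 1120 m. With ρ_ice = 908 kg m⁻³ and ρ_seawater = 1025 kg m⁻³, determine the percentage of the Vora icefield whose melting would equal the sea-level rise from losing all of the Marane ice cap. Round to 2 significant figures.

≈ 4.2 %

Equal sea-level rise means equal mass of meltwater, i.e. equal mass of ice lost.
Ice mass of Marane: 1.251×10^15 kg; ice mass of Vora: 2.969×10^16 kg.
Fraction required = 1.251×10^15 / 2.969×10^16 = 0.0421 → 4.2 %.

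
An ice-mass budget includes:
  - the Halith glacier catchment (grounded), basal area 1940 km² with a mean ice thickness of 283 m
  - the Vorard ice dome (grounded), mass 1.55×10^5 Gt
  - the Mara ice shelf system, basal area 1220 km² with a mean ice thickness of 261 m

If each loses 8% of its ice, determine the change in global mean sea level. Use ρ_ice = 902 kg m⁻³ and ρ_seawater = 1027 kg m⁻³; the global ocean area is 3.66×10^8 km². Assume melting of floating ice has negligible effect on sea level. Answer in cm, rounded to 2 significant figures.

≈ 3.3 cm

Halith: ice volume = 1940 km² × 283 m = 549.0 km³; 0.08 × 549.0 × (902/1027) = 38.58 km³ of water.
Vorard: 0.08 × 1.55×10^5 Gt = 1.240×10^16 kg; dividing by ρ_w = 1027 kg m⁻³ gives 1.207×10^13 m³ of water.
The Mara ice shelf system is floating and already displaces its own weight of water, so its melt adds essentially nothing to sea level.
Total added water ≈ 1.211×10^13 m³ over 3.66×10^14 m² → Δh = 0.0331 m = 3.3 cm.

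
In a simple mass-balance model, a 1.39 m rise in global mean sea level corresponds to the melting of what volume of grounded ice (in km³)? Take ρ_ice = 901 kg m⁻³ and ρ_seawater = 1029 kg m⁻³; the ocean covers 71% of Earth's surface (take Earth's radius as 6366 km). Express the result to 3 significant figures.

≈ 5.74×10^5 km³

Required water volume = Δh × A = 1.39 m × 3.62×10^14 m² = 5.026×10^14 m³ = 5.026×10^5 km³.
Ice volume = water volume × ρ_w/ρ_ice = 5.026×10^5 × 1029/901 = 5.74×10^5 km³.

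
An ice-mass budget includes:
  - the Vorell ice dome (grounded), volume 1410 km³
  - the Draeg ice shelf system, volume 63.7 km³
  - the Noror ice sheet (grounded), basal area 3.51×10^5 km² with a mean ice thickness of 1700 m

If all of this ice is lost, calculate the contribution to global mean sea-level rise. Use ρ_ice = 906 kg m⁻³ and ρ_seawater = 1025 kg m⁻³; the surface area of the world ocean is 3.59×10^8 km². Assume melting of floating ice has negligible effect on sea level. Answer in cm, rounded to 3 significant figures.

Vorell: 1410 km³ × (906/1025) = 1246 km³ of water.
The Draeg ice shelf system is floating and already displaces its own weight of water, so its melt adds essentially nothing to sea level.
Noror: ice volume = 3.51×10^5 km² × 1700 m = 5.967×10^5 km³; 5.967×10^5 × (906/1025) = 5.274×10^5 km³ of water.
Total added water ≈ 5.287×10^14 m³ over 3.59×10^14 m² → Δh = 1.47 m = 147 cm.

≈ 147 cm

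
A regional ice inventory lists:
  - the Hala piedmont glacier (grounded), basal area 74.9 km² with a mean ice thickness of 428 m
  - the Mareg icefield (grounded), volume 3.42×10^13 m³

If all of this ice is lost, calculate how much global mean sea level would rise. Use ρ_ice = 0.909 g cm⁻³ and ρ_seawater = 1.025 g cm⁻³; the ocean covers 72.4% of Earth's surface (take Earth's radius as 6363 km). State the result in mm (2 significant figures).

Hala: ice volume = 74.9 km² × 428 m = 32.06 km³; 32.06 × (909/1025) = 28.43 km³ of water.
Mareg: 3.42×10^13 m³ × (909/1025) = 3.033×10^13 m³ of water.
Total added water ≈ 3.036×10^13 m³ over 3.68×10^14 m² → Δh = 0.0824 m = 82 mm.

≈ 82 mm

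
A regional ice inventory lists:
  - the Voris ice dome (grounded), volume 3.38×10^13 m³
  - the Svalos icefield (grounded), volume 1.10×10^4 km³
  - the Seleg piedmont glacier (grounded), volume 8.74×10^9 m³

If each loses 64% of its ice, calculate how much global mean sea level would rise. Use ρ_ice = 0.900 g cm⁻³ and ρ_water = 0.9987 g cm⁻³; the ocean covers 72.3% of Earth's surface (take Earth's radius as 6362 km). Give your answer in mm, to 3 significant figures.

Voris: 0.64 × 3.38×10^13 m³ × (900/998.7) = 1.949×10^13 m³ of water.
Svalos: 0.64 × 1.10×10^4 km³ × (900/998.7) = 6344 km³ of water.
Seleg: 0.64 × 8.74×10^9 m³ × (900/998.7) = 5.041×10^9 m³ of water.
Total added water ≈ 2.584×10^13 m³ over 3.68×10^14 m² → Δh = 0.0703 m = 70.3 mm.

≈ 70.3 mm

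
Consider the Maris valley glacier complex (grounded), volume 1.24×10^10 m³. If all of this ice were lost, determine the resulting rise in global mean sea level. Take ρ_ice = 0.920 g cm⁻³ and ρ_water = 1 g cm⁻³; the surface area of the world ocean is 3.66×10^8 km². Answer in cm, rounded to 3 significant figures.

Maris: 1.24×10^10 m³ × (920/1000) = 1.141×10^10 m³ of water.
Spread over 3.66×10^14 m² of ocean, Δh = 1.141×10^10 / 3.66×10^14 = 3.12×10^-5 m = 3.12×10^-3 cm.

≈ 3.12×10^-3 cm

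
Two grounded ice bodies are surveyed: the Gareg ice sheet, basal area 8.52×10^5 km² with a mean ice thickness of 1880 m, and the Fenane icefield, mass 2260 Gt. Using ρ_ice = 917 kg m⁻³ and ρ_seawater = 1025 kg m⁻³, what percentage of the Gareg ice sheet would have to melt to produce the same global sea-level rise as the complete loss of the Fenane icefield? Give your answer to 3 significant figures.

≈ 0.154 %

Equal sea-level rise means equal mass of meltwater, i.e. equal mass of ice lost.
Ice mass of Fenane: 2.260×10^15 kg; ice mass of Gareg: 1.469×10^18 kg.
Fraction required = 2.260×10^15 / 1.469×10^18 = 1.54×10^-3 → 0.154 %.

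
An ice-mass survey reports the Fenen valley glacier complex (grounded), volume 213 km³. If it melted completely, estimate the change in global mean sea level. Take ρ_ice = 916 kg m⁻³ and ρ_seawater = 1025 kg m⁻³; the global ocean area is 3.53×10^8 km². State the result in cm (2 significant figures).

≈ 0.054 cm

Fenen: 213 km³ × (916/1025) = 190.3 km³ of water.
Spread over 3.53×10^14 m² of ocean, Δh = 1.903×10^11 / 3.53×10^14 = 5.39×10^-4 m = 0.054 cm.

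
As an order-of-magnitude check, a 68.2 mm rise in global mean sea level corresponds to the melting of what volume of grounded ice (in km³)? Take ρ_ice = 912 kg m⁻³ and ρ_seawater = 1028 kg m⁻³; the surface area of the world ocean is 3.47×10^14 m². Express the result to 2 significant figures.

Required water volume = Δh × A = 0.0682 m × 3.47×10^14 m² = 2.367×10^13 m³ = 2.367×10^4 km³.
Ice volume = water volume × ρ_w/ρ_ice = 2.367×10^4 × 1028/912 = 2.7×10^4 km³.

≈ 2.7×10^4 km³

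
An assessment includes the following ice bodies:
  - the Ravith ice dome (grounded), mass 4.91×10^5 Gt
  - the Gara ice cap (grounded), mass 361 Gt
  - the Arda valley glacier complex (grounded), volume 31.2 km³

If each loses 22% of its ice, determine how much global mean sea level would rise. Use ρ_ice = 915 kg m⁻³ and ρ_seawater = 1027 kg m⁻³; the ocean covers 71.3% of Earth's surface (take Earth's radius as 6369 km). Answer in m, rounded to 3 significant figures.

Ravith: 0.22 × 4.91×10^5 Gt = 1.080×10^17 kg; dividing by ρ_w = 1027 kg m⁻³ gives 1.052×10^14 m³ of water.
Gara: 0.22 × 361 Gt = 7.942×10^13 kg; dividing by ρ_w = 1027 kg m⁻³ gives 7.733×10^10 m³ of water.
Arda: 0.22 × 31.2 km³ × (915/1027) = 6.115 km³ of water.
Total added water ≈ 1.053×10^14 m³ over 3.63×10^14 m² → Δh = 0.290 m.

≈ 0.290 m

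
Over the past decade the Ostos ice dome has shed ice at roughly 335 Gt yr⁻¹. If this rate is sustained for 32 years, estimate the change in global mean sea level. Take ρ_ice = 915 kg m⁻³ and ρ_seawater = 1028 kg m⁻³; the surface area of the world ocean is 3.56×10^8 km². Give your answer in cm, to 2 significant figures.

Total mass lost = 335 Gt/yr × 32 yr = 1.072×10^4 Gt = 1.072×10^16 kg.
ρ_w = 1028 kg m⁻³, so water volume = 1.072×10^16 / 1028 = 1.043×10^13 m³.
Δh = 1.043×10^13 / 3.56×10^14 = 0.0293 m = 2.9 cm.

≈ 2.9 cm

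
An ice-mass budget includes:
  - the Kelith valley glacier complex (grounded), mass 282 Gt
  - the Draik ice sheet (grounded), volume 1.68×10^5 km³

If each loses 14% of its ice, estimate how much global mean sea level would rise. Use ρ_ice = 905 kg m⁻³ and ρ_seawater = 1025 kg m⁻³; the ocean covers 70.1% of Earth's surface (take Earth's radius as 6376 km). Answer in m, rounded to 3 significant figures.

Kelith: 0.14 × 282 Gt = 3.948×10^13 kg; dividing by ρ_w = 1025 kg m⁻³ gives 3.852×10^10 m³ of water.
Draik: 0.14 × 1.68×10^5 km³ × (905/1025) = 2.077×10^4 km³ of water.
Total added water ≈ 2.080×10^13 m³ over 3.58×10^14 m² → Δh = 0.0581 m.

≈ 0.0581 m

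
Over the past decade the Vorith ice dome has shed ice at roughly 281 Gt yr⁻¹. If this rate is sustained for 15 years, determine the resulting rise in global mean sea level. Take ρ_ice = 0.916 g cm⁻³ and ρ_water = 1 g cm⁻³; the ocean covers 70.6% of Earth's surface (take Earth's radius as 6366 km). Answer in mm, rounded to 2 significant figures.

≈ 12 mm

Total mass lost = 281 Gt/yr × 15 yr = 4215 Gt = 4.215×10^15 kg.
ρ_w = 1 g cm⁻³ = 1000 kg m⁻³, so water volume = 4.215×10^15 / 1000 = 4.215×10^12 m³.
Δh = 4.215×10^12 / 3.60×10^14 = 0.0117 m = 12 mm.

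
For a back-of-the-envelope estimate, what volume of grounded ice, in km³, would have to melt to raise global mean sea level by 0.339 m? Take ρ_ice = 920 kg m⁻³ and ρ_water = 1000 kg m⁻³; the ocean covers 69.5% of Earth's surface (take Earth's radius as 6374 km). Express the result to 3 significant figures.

Required water volume = Δh × A = 0.339 m × 3.55×10^14 m² = 1.203×10^14 m³ = 1.203×10^5 km³.
Ice volume = water volume × ρ_w/ρ_ice = 1.203×10^5 × 1000/920 = 1.31×10^5 km³.

≈ 1.31×10^5 km³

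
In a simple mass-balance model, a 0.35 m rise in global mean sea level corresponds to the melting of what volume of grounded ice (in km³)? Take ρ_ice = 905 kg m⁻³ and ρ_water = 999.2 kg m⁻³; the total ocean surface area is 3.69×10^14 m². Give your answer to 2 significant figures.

Required water volume = Δh × A = 0.35 m × 3.69×10^14 m² = 1.291×10^14 m³ = 1.291×10^5 km³.
Ice volume = water volume × ρ_w/ρ_ice = 1.291×10^5 × 999.2/905 = 1.4×10^5 km³.

≈ 1.4×10^5 km³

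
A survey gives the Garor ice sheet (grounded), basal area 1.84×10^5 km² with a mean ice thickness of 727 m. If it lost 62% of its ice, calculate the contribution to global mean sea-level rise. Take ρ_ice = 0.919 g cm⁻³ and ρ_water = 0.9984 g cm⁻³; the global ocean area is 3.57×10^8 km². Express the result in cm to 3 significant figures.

≈ 21.4 cm

Garor: ice volume = 1.84×10^5 km² × 727 m = 1.338×10^5 km³; 0.62 × 1.338×10^5 × (919/998.4) = 7.634×10^4 km³ of water.
Spread over 3.57×10^14 m² of ocean, Δh = 7.634×10^13 / 3.57×10^14 = 0.214 m = 21.4 cm.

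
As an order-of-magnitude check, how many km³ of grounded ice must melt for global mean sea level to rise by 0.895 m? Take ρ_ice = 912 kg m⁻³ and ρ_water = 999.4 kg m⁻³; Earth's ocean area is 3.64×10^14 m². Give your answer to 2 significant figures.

≈ 3.6×10^5 km³

Required water volume = Δh × A = 0.895 m × 3.64×10^14 m² = 3.258×10^14 m³ = 3.258×10^5 km³.
Ice volume = water volume × ρ_w/ρ_ice = 3.258×10^5 × 999.4/912 = 3.6×10^5 km³.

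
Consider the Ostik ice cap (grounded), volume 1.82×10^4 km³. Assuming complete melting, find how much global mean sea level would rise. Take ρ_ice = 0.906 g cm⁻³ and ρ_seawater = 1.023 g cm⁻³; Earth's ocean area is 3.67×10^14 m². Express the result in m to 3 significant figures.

Ostik: 1.82×10^4 km³ × (906/1023) = 1.612×10^4 km³ of water.
Spread over 3.67×10^14 m² of ocean, Δh = 1.612×10^13 / 3.67×10^14 = 0.0439 m.

≈ 0.0439 m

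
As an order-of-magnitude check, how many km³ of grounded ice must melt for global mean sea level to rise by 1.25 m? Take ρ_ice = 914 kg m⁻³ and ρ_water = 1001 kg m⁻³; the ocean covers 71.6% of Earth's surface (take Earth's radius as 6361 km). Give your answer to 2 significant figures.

Required water volume = Δh × A = 1.25 m × 3.64×10^14 m² = 4.551×10^14 m³ = 4.551×10^5 km³.
Ice volume = water volume × ρ_w/ρ_ice = 4.551×10^5 × 1001/914 = 5.0×10^5 km³.

≈ 5.0×10^5 km³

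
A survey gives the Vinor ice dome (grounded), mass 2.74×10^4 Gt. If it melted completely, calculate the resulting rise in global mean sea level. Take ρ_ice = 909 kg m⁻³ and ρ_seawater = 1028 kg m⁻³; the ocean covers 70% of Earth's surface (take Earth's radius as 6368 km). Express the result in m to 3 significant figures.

≈ 0.0747 m

Vinor: 2.74×10^4 Gt = 2.740×10^16 kg; dividing by ρ_w = 1028 kg m⁻³ gives 2.665×10^13 m³ of water.
Spread over 3.57×10^14 m² of ocean, Δh = 2.665×10^13 / 3.57×10^14 = 0.0747 m.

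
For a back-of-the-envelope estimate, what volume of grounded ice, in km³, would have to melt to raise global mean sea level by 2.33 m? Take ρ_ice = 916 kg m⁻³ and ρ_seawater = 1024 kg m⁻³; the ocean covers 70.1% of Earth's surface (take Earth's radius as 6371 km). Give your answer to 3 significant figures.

≈ 9.31×10^5 km³

Required water volume = Δh × A = 2.33 m × 3.58×10^14 m² = 8.331×10^14 m³ = 8.331×10^5 km³.
Ice volume = water volume × ρ_w/ρ_ice = 8.331×10^5 × 1024/916 = 9.31×10^5 km³.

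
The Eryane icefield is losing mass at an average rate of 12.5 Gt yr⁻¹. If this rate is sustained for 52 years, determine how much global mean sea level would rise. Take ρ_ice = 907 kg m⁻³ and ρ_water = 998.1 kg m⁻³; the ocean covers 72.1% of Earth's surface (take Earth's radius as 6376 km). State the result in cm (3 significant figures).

Total mass lost = 12.5 Gt/yr × 52 yr = 650.0 Gt = 6.500×10^14 kg.
ρ_w = 998.1 kg m⁻³, so water volume = 6.500×10^14 / 998.1 = 6.512×10^11 m³.
Δh = 6.512×10^11 / 3.68×10^14 = 1.77×10^-3 m = 0.177 cm.

≈ 0.177 cm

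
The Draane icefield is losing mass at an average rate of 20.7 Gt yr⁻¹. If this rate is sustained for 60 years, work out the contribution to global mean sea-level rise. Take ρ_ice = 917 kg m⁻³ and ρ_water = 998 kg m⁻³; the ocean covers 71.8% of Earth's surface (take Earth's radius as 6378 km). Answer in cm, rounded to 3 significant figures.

Total mass lost = 20.7 Gt/yr × 60 yr = 1242 Gt = 1.242×10^15 kg.
ρ_w = 998 kg m⁻³, so water volume = 1.242×10^15 / 998 = 1.244×10^12 m³.
Δh = 1.244×10^12 / 3.67×10^14 = 3.39×10^-3 m = 0.339 cm.

≈ 0.339 cm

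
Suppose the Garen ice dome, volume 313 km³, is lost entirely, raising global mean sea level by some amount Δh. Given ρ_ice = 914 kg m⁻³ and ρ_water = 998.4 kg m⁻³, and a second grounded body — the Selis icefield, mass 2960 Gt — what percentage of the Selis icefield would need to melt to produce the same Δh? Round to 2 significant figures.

≈ 9.7 %

Equal sea-level rise means equal mass of meltwater, i.e. equal mass of ice lost.
Ice mass of Garen: 2.861×10^14 kg; ice mass of Selis: 2.960×10^15 kg.
Fraction required = 2.861×10^14 / 2.960×10^15 = 0.0966 → 9.7 %.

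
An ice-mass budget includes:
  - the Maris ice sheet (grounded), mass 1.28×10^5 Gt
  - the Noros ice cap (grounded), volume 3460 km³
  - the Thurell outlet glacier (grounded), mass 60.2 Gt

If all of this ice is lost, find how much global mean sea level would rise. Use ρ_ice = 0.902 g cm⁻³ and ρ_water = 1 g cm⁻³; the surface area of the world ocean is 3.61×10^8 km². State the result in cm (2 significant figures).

≈ 36 cm

Maris: 1.28×10^5 Gt = 1.280×10^17 kg; dividing by ρ_w = 1 g cm⁻³ = 1000 kg m⁻³ gives 1.280×10^14 m³ of water.
Noros: 3460 km³ × (902/1000) = 3121 km³ of water.
Thurell: 60.2 Gt = 6.020×10^13 kg; dividing by ρ_w = 1000 kg m⁻³ gives 6.020×10^10 m³ of water.
Total added water ≈ 1.312×10^14 m³ over 3.61×10^14 m² → Δh = 0.363 m = 36 cm.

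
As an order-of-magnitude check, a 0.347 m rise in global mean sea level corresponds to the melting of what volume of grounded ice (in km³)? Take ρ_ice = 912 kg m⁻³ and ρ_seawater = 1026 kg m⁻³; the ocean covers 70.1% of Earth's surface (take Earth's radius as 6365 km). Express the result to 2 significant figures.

≈ 1.4×10^5 km³

Required water volume = Δh × A = 0.347 m × 3.57×10^14 m² = 1.238×10^14 m³ = 1.238×10^5 km³.
Ice volume = water volume × ρ_w/ρ_ice = 1.238×10^5 × 1026/912 = 1.4×10^5 km³.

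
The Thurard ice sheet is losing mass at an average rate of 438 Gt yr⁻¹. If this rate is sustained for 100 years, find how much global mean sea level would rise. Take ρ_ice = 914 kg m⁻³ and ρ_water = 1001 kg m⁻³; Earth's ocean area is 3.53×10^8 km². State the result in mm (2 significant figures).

Total mass lost = 438 Gt/yr × 100 yr = 4.380×10^4 Gt = 4.380×10^16 kg.
ρ_w = 1001 kg m⁻³, so water volume = 4.380×10^16 / 1001 = 4.376×10^13 m³.
Δh = 4.376×10^13 / 3.53×10^14 = 0.124 m = 120 mm.

≈ 120 mm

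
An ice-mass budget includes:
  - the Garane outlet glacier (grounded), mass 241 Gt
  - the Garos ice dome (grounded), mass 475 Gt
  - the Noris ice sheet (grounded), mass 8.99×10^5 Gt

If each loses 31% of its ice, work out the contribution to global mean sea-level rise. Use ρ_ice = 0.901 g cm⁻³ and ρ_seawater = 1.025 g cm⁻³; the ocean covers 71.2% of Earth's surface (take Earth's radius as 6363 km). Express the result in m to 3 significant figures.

≈ 0.751 m

Garane: 0.31 × 241 Gt = 7.471×10^13 kg; dividing by ρ_w = 1.025 g cm⁻³ = 1025 kg m⁻³ gives 7.289×10^10 m³ of water.
Garos: 0.31 × 475 Gt = 1.472×10^14 kg; dividing by ρ_w = 1025 kg m⁻³ gives 1.437×10^11 m³ of water.
Noris: 0.31 × 8.99×10^5 Gt = 2.787×10^17 kg; dividing by ρ_w = 1025 kg m⁻³ gives 2.719×10^14 m³ of water.
Total added water ≈ 2.721×10^14 m³ over 3.62×10^14 m² → Δh = 0.751 m.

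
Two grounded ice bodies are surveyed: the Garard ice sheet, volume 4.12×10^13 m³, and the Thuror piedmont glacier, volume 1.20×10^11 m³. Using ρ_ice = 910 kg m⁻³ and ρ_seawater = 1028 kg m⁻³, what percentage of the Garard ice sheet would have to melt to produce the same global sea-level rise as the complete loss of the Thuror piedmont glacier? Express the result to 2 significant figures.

≈ 0.29 %

Equal sea-level rise means equal mass of meltwater, i.e. equal mass of ice lost.
Ice mass of Thuror: 1.092×10^14 kg; ice mass of Garard: 3.749×10^16 kg.
Fraction required = 1.092×10^14 / 3.749×10^16 = 2.91×10^-3 → 0.29 %.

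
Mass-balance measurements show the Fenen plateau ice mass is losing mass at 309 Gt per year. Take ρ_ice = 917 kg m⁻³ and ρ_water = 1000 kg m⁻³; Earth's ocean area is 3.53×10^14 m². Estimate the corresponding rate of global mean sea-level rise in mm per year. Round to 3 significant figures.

≈ 0.875 mm/yr

ρ_w = 1000 kg m⁻³. Annual water volume added = 309 Gt / ρ_w = 3.090×10^14 kg / 1000 kg m⁻³ = 3.090×10^11 m³.
Δh per year = 3.090×10^11 / 3.53×10^14 = 8.75×10^-4 m = 0.875 mm.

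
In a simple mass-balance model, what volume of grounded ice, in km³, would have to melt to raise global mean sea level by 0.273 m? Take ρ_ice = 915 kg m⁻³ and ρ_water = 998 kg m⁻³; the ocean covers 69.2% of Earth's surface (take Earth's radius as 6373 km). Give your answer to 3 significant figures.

Required water volume = Δh × A = 0.273 m × 3.53×10^14 m² = 9.642×10^13 m³ = 9.642×10^4 km³.
Ice volume = water volume × ρ_w/ρ_ice = 9.642×10^4 × 998/915 = 1.05×10^5 km³.

≈ 1.05×10^5 km³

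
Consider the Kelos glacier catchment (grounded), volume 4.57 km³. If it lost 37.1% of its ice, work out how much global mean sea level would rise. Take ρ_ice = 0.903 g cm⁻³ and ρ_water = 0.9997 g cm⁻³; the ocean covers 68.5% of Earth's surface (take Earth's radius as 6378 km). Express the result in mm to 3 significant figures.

Kelos: 0.371 × 4.57 km³ × (903/999.7) = 1.531 km³ of water.
Spread over 3.50×10^14 m² of ocean, Δh = 1.531×10^9 / 3.50×10^14 = 4.37×10^-6 m = 4.37×10^-3 mm.

≈ 4.37×10^-3 mm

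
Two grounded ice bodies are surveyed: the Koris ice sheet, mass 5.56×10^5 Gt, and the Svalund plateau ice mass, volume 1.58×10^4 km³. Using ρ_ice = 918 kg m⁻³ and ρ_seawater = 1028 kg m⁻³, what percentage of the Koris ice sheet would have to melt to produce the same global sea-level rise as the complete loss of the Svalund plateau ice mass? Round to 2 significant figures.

≈ 2.6 %

Equal sea-level rise means equal mass of meltwater, i.e. equal mass of ice lost.
Ice mass of Svalund: 1.450×10^16 kg; ice mass of Koris: 5.560×10^17 kg.
Fraction required = 1.450×10^16 / 5.560×10^17 = 0.0261 → 2.6 %.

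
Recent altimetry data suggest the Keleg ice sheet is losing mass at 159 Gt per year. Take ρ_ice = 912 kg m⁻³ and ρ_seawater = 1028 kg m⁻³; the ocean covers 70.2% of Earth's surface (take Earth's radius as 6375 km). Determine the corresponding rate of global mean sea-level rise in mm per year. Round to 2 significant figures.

≈ 0.43 mm/yr

ρ_w = 1028 kg m⁻³. Annual water volume added = 159 Gt / ρ_w = 1.590×10^14 kg / 1028 kg m⁻³ = 1.547×10^11 m³.
Δh per year = 1.547×10^11 / 3.59×10^14 = 4.31×10^-4 m = 0.43 mm.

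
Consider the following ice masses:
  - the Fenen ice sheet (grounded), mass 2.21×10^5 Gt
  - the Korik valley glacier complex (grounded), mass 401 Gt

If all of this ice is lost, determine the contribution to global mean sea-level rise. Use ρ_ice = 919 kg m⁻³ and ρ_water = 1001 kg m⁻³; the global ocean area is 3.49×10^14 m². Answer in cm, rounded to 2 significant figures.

≈ 63 cm

Fenen: 2.21×10^5 Gt = 2.210×10^17 kg; dividing by ρ_w = 1001 kg m⁻³ gives 2.208×10^14 m³ of water.
Korik: 401 Gt = 4.010×10^14 kg; dividing by ρ_w = 1001 kg m⁻³ gives 4.006×10^11 m³ of water.
Total added water ≈ 2.212×10^14 m³ over 3.49×10^14 m² → Δh = 0.634 m = 63 cm.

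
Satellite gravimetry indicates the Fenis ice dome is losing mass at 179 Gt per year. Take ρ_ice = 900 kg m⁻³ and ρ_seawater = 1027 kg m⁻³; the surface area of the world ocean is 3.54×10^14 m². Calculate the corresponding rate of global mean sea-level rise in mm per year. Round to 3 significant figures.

ρ_w = 1027 kg m⁻³. Annual water volume added = 179 Gt / ρ_w = 1.790×10^14 kg / 1027 kg m⁻³ = 1.743×10^11 m³.
Δh per year = 1.743×10^11 / 3.54×10^14 = 4.92×10^-4 m = 0.492 mm.

≈ 0.492 mm/yr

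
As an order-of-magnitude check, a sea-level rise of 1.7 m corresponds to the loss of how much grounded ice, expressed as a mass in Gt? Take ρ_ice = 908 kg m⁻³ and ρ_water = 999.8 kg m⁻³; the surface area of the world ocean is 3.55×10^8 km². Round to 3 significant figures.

Required water volume = Δh × A = 1.7 m × 3.55×10^14 m² = 6.035×10^14 m³.
ρ_w = 999.8 kg m⁻³, so the mass of water = 6.035×10^14 m³ × 999.8 kg m⁻³ = 6.034×10^17 kg = 6.03×10^5 Gt (and the same mass of ice, by conservation).

≈ 6.03×10^5 Gt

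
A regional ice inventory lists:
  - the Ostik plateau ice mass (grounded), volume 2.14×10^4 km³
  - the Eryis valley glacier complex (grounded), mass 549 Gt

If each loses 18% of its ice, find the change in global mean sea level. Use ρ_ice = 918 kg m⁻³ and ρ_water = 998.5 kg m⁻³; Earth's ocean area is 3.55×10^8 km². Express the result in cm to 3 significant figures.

Ostik: 0.18 × 2.14×10^4 km³ × (918/998.5) = 3541 km³ of water.
Eryis: 0.18 × 549 Gt = 9.882×10^13 kg; dividing by ρ_w = 998.5 kg m⁻³ gives 9.897×10^10 m³ of water.
Total added water ≈ 3.640×10^12 m³ over 3.55×10^14 m² → Δh = 0.0103 m = 1.03 cm.

≈ 1.03 cm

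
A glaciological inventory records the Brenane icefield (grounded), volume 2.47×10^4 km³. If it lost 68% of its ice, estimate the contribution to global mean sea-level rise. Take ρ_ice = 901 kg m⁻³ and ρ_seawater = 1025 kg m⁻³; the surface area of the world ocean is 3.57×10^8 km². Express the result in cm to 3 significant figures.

Brenane: 0.68 × 2.47×10^4 km³ × (901/1025) = 1.476×10^4 km³ of water.
Spread over 3.57×10^14 m² of ocean, Δh = 1.476×10^13 / 3.57×10^14 = 0.0414 m = 4.14 cm.

≈ 4.14 cm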